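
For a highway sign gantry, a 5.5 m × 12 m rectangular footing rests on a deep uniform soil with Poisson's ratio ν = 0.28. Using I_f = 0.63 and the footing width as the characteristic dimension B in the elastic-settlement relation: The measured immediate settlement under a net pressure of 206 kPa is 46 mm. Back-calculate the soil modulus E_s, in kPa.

E_s ≈ 14300 kPa

S_e = q·B·(1−ν²)/E_s · I_f  ⇒  E_s = q·B·(1−ν²)·I_f / S_e.
E_s = 206 × 5.5 × 0.9216 × 0.63 / 0.046 = 14300 kPa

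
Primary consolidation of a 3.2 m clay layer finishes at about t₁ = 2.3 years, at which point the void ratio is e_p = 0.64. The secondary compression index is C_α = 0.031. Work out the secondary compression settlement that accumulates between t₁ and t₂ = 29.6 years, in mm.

Secondary compression: S_s = C_α·H/(1+e_p)·log₁₀(t₂/t₁)
S_s = 0.031×3.2/(1+0.64)×log₁₀(29.6/2.3)
    = 0.06049 × 1.11 = 0.06712 m

S_s ≈ 67.1 mm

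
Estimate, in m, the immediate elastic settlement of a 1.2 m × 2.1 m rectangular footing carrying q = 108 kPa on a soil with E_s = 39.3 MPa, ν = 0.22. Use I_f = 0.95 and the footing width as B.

Immediate (elastic) settlement: S_e = q·B·(1−ν²)/E_s · I_f.
E_s = 39.3 MPa = 39300 kPa.
S_e = 108 × 1.2 × (1 − 0.22²) / 39300 × 0.95
    = 108 × 1.2 × 0.9516 / 39300 × 0.95
    = 0.002981 m

S_e ≈ 0.00298 m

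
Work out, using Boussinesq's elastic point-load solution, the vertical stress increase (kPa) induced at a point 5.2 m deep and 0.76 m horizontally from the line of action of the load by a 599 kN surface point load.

Boussinesq vertical stress below a point load on an elastic half-space:
Δσ_z = 3P/(2πz²) · [1 + (r/z)²]^(−5/2)
r/z = 0.76/5.2 = 0.14615; [1+(r/z)²]^(−5/2) = 0.94853.
Δσ_z = 3×599/(2π×5.2²) × 0.94853 = 10.577 × 0.94853 = 10.03 kPa

Δσ_z ≈ 10 kPa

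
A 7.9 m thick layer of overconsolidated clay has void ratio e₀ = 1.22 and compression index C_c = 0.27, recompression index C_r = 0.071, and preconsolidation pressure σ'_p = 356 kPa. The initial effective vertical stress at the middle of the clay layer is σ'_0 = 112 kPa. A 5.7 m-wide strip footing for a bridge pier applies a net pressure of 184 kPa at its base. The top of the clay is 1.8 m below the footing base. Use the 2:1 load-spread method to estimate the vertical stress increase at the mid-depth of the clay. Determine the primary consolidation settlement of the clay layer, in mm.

S_c ≈ 65.6 mm

Mid-depth of clay below the footing base: z = 1.8 + 7.9/2 = 5.75 m.
Stress increase at mid-clay by the 2:1 spreading method:
Δσ = qB/(B+z) = 184×5.7/(5.7+5.75) = 91.598 kPa
Final effective stress: σ'_f = 112 + 91.598 = 203.6 kPa.
σ'_f = 203.6 ≤ σ'_p = 356 kPa, so the clay remains overconsolidated and only the recompression index applies:
S_c = C_r·H/(1+e₀)·log₁₀(σ'_f/σ'_0) = 0.071×7.9/2.22×log₁₀(203.6/112)
    = 0.25266 × 0.25956 = 0.06558 m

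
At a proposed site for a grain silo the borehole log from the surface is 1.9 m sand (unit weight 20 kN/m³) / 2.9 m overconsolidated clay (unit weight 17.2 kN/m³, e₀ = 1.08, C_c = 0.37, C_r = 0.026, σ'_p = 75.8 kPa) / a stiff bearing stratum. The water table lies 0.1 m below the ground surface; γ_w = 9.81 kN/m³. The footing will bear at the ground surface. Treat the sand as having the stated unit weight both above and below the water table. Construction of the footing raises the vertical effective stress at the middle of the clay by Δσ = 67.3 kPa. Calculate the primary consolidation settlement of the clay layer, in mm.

S_c ≈ 72.4 mm

Mid-depth of clay below the ground surface: z = 1.9 + 2.9/2 = 3.35 m.
Total vertical stress at mid-clay: σ_v = 20×1.9 + 17.2×1.45 = 62.94 kPa.
Pore pressure: u = 9.81×(3.35 − 0.1) = 31.883 kPa.
Initial effective stress: σ'_0 = σ_v − u = 62.94 − 31.883 = 31.057 kPa.
Final effective stress: σ'_f = 31.057 + 67.3 = 98.357 kPa.
σ'_f = 98.357 > σ'_p = 75.8 kPa, so the stress path crosses the preconsolidation pressure — recompression up to σ'_p, then virgin compression beyond:
S_c = H/(1+e₀)·[C_r·log₁₀(σ'_p/σ'_0) + C_c·log₁₀(σ'_f/σ'_p)]
    = 2.9/2.08 × [0.026×log₁₀(75.8/31.057) + 0.37×log₁₀(98.357/75.8)]
    = 1.3942 × [0.010075 + 0.04186] = 0.07241 m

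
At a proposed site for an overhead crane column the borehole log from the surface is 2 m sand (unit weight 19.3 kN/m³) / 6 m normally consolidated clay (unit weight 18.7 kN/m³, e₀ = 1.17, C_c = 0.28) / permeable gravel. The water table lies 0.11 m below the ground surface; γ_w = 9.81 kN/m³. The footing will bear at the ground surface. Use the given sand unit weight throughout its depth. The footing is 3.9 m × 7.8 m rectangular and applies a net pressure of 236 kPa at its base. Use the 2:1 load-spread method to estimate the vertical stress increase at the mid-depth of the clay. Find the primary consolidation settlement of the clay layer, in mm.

S_c ≈ 287 mm

Mid-depth of clay below the ground surface: z = 2 + 6/2 = 5 m.
Total vertical stress at mid-clay: σ_v = 19.3×2 + 18.7×3 = 94.7 kPa.
Pore pressure: u = 9.81×(5 − 0.11) = 47.971 kPa.
Initial effective stress: σ'_0 = σ_v − u = 94.7 − 47.971 = 46.729 kPa.
Stress increase at mid-clay by the 2:1 spreading method:
Δσ = qBL/((B+z)(L+z)) = 236×3.9×7.8/((3.9+5)(7.8+5)) = 63.019 kPa
Final effective stress: σ'_f = σ'_0 + Δσ = 46.729 + 63.019 = 109.75 kPa.
Normally consolidated clay, so the full stress increment lies on the virgin compression line:
S_c = C_c·H/(1+e₀)·log₁₀(σ'_f/σ'_0) = 0.28×6/(1+1.17)×log₁₀(109.75/46.729)
    = 0.77419 × 0.37082 = 0.2871 m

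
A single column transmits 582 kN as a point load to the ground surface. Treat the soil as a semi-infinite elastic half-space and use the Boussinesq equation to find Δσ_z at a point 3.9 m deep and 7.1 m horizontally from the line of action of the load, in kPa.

Boussinesq vertical stress below a point load on an elastic half-space:
Δσ_z = 3P/(2πz²) · [1 + (r/z)²]^(−5/2)
r/z = 7.1/3.9 = 1.8205; [1+(r/z)²]^(−5/2) = 0.025866.
Δσ_z = 3×582/(2π×3.9²) × 0.025866 = 18.27 × 0.025866 = 0.4726 kPa

Δσ_z ≈ 0.473 kPa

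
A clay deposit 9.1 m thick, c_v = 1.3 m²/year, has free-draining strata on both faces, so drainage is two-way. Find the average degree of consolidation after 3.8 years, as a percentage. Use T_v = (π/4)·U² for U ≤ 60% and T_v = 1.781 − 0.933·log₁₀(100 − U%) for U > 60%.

Drainage path length: H_d = H/2 = 4.55 m (double drainage).
T_v = c_v·t/H_d² = 1.3×3.8/4.55² = 0.23862.
T_v = 0.23862 corresponds to the U ≤ 60% branch:
U = √(4T_v/π) = 0.5512

U ≈ 55.1 %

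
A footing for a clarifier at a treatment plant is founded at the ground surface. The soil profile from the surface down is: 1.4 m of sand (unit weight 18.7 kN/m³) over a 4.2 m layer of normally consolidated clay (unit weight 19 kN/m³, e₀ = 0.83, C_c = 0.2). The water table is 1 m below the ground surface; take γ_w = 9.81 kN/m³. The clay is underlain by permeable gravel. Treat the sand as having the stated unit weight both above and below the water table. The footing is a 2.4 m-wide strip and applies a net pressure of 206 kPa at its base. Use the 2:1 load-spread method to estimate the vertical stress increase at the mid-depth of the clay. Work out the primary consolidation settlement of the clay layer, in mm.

Mid-depth of clay below the ground surface: z = 1.4 + 4.2/2 = 3.5 m.
Total vertical stress at mid-clay: σ_v = 18.7×1.4 + 19×2.1 = 66.08 kPa.
Pore pressure: u = 9.81×(3.5 − 1) = 24.525 kPa.
Initial effective stress: σ'_0 = σ_v − u = 66.08 − 24.525 = 41.555 kPa.
Stress increase at mid-clay by the 2:1 spreading method:
Δσ = qB/(B+z) = 206×2.4/(2.4+3.5) = 83.797 kPa
Final effective stress: σ'_f = σ'_0 + Δσ = 41.555 + 83.797 = 125.35 kPa.
Normally consolidated clay, so the full stress increment lies on the virgin compression line:
S_c = C_c·H/(1+e₀)·log₁₀(σ'_f/σ'_0) = 0.2×4.2/(1+0.83)×log₁₀(125.35/41.555)
    = 0.45902 × 0.4795 = 0.2201 m

S_c ≈ 220 mm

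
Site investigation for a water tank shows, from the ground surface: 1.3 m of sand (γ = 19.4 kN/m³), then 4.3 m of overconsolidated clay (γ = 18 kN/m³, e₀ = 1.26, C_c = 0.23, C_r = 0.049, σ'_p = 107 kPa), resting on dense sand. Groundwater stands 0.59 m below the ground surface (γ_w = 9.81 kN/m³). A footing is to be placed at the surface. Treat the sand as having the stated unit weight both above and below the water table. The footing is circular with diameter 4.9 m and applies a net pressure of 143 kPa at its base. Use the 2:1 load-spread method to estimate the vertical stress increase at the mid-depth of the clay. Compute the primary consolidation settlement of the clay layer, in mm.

S_c ≈ 35 mm

Mid-depth of clay below the ground surface: z = 1.3 + 4.3/2 = 3.45 m.
Total vertical stress at mid-clay: σ_v = 19.4×1.3 + 18×2.15 = 63.92 kPa.
Pore pressure: u = 9.81×(3.45 − 0.59) = 28.057 kPa.
Initial effective stress: σ'_0 = σ_v − u = 63.92 − 28.057 = 35.863 kPa.
Stress increase at mid-clay by the 2:1 spreading method:
Δσ ≈ qD²/(D+z)² = 143×4.9²/(4.9+3.45)² = 49.244 kPa
Final effective stress: σ'_f = 35.863 + 49.244 = 85.107 kPa.
σ'_f = 85.107 ≤ σ'_p = 107 kPa, so the clay remains overconsolidated and only the recompression index applies:
S_c = C_r·H/(1+e₀)·log₁₀(σ'_f/σ'_0) = 0.049×4.3/2.26×log₁₀(85.107/35.863)
    = 0.093232 × 0.37532 = 0.03499 m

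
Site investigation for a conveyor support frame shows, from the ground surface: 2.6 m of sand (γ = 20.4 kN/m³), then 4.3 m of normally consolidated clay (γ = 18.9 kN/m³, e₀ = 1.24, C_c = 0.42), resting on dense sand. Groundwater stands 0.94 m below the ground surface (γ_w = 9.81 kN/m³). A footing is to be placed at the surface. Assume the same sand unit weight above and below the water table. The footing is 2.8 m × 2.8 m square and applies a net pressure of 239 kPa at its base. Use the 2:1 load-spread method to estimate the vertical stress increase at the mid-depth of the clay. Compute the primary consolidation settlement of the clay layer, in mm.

S_c ≈ 161 mm

Mid-depth of clay below the ground surface: z = 2.6 + 4.3/2 = 4.75 m.
Total vertical stress at mid-clay: σ_v = 20.4×2.6 + 18.9×2.15 = 93.675 kPa.
Pore pressure: u = 9.81×(4.75 − 0.94) = 37.376 kPa.
Initial effective stress: σ'_0 = σ_v − u = 93.675 − 37.376 = 56.299 kPa.
Stress increase at mid-clay by the 2:1 spreading method:
Δσ = qBL/((B+z)(L+z)) = 239×2.8×2.8/((2.8+4.75)(2.8+4.75)) = 32.872 kPa
Final effective stress: σ'_f = σ'_0 + Δσ = 56.299 + 32.872 = 89.171 kPa.
Normally consolidated clay, so the full stress increment lies on the virgin compression line:
S_c = C_c·H/(1+e₀)·log₁₀(σ'_f/σ'_0) = 0.42×4.3/(1+1.24)×log₁₀(89.171/56.299)
    = 0.80625 × 0.19972 = 0.161 m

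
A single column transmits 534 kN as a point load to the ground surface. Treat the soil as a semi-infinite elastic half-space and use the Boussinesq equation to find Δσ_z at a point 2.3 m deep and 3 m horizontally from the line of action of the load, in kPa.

Δσ_z ≈ 4.02 kPa

Boussinesq vertical stress below a point load on an elastic half-space:
Δσ_z = 3P/(2πz²) · [1 + (r/z)²]^(−5/2)
r/z = 3/2.3 = 1.3043; [1+(r/z)²]^(−5/2) = 0.083379.
Δσ_z = 3×534/(2π×2.3²) × 0.083379 = 48.198 × 0.083379 = 4.019 kPa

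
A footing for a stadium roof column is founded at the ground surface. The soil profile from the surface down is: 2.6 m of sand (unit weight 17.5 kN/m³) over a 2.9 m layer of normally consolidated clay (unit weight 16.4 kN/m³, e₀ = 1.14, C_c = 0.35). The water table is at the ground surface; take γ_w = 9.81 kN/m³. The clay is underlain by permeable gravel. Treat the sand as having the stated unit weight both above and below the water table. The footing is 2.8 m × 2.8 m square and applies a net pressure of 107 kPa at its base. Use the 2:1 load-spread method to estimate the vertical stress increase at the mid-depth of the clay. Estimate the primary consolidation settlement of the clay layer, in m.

S_c ≈ 0.0975 m

Mid-depth of clay below the ground surface: z = 2.6 + 2.9/2 = 4.05 m.
Total vertical stress at mid-clay: σ_v = 17.5×2.6 + 16.4×1.45 = 69.28 kPa.
Pore pressure: u = 9.81×(4.05 − 0) = 39.73 kPa.
Initial effective stress: σ'_0 = σ_v − u = 69.28 − 39.73 = 29.55 kPa.
Stress increase at mid-clay by the 2:1 spreading method:
Δσ = qBL/((B+z)(L+z)) = 107×2.8×2.8/((2.8+4.05)(2.8+4.05)) = 17.878 kPa
Final effective stress: σ'_f = σ'_0 + Δσ = 29.55 + 17.878 = 47.428 kPa.
Normally consolidated clay, so the full stress increment lies on the virgin compression line:
S_c = C_c·H/(1+e₀)·log₁₀(σ'_f/σ'_0) = 0.35×2.9/(1+1.14)×log₁₀(47.428/29.55)
    = 0.4743 × 0.20548 = 0.09746 m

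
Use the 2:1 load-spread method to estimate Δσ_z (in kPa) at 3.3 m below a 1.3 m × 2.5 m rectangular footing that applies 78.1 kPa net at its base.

By the 2:1 method the load spreads at 1 horizontal : 2 vertical, so at depth z the loaded area has grown by z in each plan dimension:
Δσ = qBL/((B+z)(L+z)) = 78.1×1.3×2.5/((1.3+3.3)(2.5+3.3)) = 9.5137 kPa

Δσ_z ≈ 9.51 kPa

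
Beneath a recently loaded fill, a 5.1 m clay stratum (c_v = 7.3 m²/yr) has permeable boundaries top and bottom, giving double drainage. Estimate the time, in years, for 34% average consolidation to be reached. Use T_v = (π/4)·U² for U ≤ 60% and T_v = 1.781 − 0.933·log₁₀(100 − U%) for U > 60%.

Drainage path length: H_d = H/2 = 2.55 m (double drainage).
U ≤ 60%: T_v = (π/4)·U² = (π/4)×0.34² = 0.090792.
t = T_v·H_d²/c_v = 0.090792×2.55²/7.3 = 0.08087 years.

t ≈ 0.0809 years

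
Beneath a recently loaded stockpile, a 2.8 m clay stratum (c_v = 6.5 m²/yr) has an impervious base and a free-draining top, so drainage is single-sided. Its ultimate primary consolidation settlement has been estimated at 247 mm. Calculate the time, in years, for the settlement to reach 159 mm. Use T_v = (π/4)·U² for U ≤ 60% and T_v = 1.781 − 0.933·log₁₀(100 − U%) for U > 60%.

t ≈ 0.402 years

Drainage path length: H_d = H = 2.8 m (single drainage).
U = S(t)/S_ult = 159/247 = 0.6437.
U > 60%: T_v = 1.781 − 0.933·log₁₀(100 − 64.372) = 0.33318.
t = T_v·H_d²/c_v = 0.33318×2.8²/6.5 = 0.4019 years.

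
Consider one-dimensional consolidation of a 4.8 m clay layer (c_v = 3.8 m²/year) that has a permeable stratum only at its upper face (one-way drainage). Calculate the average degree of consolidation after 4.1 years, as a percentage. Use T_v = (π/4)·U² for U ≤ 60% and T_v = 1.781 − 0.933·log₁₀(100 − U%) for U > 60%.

U ≈ 84.7 %

Drainage path length: H_d = H = 4.8 m (single drainage).
T_v = c_v·t/H_d² = 3.8×4.1/4.8² = 0.67622.
T_v = 0.67622 corresponds to the U > 60% branch:
U = 1 − 10^((1.781 − T_v)/0.933)/100 = 0.8472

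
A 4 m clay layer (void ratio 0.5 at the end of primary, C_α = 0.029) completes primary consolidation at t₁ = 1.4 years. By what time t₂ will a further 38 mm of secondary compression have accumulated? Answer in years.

t₂ ≈ 4.34 years

S_s = C_α·H/(1+e_p)·log₁₀(t₂/t₁) ⇒ log₁₀(t₂/t₁) = S_s·(1+e_p)/(C_α·H).
log₁₀(t₂/t₁) = 0.038 × (1+0.5) / (0.029×4) = 0.4914
t₂ = t₁ × 10^0.4914 = 1.4 × 3.1 = 4.34 years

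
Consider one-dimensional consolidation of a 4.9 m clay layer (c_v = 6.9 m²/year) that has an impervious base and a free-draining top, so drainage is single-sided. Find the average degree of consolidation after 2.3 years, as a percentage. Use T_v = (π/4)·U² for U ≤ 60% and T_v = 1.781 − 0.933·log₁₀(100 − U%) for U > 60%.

Drainage path length: H_d = H = 4.9 m (single drainage).
T_v = c_v·t/H_d² = 6.9×2.3/4.9² = 0.66097.
T_v = 0.66097 corresponds to the U > 60% branch:
U = 1 − 10^((1.781 − T_v)/0.933)/100 = 0.8413

U ≈ 84.1 %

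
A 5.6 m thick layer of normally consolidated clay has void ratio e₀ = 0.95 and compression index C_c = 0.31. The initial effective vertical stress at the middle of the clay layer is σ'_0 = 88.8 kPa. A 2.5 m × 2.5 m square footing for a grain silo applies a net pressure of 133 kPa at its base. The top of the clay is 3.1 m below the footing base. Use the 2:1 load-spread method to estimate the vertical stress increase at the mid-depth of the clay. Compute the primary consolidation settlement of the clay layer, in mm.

Mid-depth of clay below the footing base: z = 3.1 + 5.6/2 = 5.9 m.
Stress increase at mid-clay by the 2:1 spreading method:
Δσ = qBL/((B+z)(L+z)) = 133×2.5×2.5/((2.5+5.9)(2.5+5.9)) = 11.781 kPa
Final effective stress: σ'_f = σ'_0 + Δσ = 88.8 + 11.781 = 100.58 kPa.
Normally consolidated clay, so the full stress increment lies on the virgin compression line:
S_c = C_c·H/(1+e₀)·log₁₀(σ'_f/σ'_0) = 0.31×5.6/(1+0.95)×log₁₀(100.58/88.8)
    = 0.89026 × 0.054099 = 0.04816 m

S_c ≈ 48.2 mm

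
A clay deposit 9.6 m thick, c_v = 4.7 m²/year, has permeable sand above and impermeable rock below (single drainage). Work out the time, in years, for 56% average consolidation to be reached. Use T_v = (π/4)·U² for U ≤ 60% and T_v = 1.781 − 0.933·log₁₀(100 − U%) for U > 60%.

Drainage path length: H_d = H = 9.6 m (single drainage).
U ≤ 60%: T_v = (π/4)·U² = (π/4)×0.56² = 0.2463.
t = T_v·H_d²/c_v = 0.2463×9.6²/4.7 = 4.83 years.

t ≈ 4.83 years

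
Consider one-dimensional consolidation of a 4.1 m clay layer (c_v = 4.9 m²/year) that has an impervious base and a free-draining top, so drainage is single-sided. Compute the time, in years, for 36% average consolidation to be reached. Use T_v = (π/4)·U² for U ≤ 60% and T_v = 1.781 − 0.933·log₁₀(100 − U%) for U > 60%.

t ≈ 0.349 years

Drainage path length: H_d = H = 4.1 m (single drainage).
U ≤ 60%: T_v = (π/4)·U² = (π/4)×0.36² = 0.10179.
t = T_v·H_d²/c_v = 0.10179×4.1²/4.9 = 0.3492 years.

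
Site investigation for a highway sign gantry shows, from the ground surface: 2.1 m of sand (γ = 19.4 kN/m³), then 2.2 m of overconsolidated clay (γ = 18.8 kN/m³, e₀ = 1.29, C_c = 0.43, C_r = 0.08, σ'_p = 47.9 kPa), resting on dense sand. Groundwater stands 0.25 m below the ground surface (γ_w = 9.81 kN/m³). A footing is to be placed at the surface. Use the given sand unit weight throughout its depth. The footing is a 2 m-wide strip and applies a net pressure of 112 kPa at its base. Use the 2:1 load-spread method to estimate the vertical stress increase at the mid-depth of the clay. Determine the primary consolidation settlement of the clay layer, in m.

Mid-depth of clay below the ground surface: z = 2.1 + 2.2/2 = 3.2 m.
Total vertical stress at mid-clay: σ_v = 19.4×2.1 + 18.8×1.1 = 61.42 kPa.
Pore pressure: u = 9.81×(3.2 − 0.25) = 28.94 kPa.
Initial effective stress: σ'_0 = σ_v − u = 61.42 − 28.94 = 32.48 kPa.
Stress increase at mid-clay by the 2:1 spreading method:
Δσ = qB/(B+z) = 112×2/(2+3.2) = 43.077 kPa
Final effective stress: σ'_f = 32.48 + 43.077 = 75.557 kPa.
σ'_f = 75.557 > σ'_p = 47.9 kPa, so the stress path crosses the preconsolidation pressure — recompression up to σ'_p, then virgin compression beyond:
S_c = H/(1+e₀)·[C_r·log₁₀(σ'_p/σ'_0) + C_c·log₁₀(σ'_f/σ'_p)]
    = 2.2/2.29 × [0.08×log₁₀(47.9/32.48) + 0.43×log₁₀(75.557/47.9)]
    = 0.9607 × [0.013498 + 0.085114] = 0.09474 m

S_c ≈ 0.0947 m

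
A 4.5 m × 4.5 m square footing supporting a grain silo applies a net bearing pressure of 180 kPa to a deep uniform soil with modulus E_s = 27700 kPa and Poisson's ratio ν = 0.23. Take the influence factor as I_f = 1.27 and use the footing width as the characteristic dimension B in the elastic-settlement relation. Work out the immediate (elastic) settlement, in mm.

Immediate (elastic) settlement: S_e = q·B·(1−ν²)/E_s · I_f.
S_e = 180 × 4.5 × (1 − 0.23²) / 27700 × 1.27
    = 180 × 4.5 × 0.9471 / 27700 × 1.27
    = 0.03517 m = 35.17 mm

S_e ≈ 35.2 mm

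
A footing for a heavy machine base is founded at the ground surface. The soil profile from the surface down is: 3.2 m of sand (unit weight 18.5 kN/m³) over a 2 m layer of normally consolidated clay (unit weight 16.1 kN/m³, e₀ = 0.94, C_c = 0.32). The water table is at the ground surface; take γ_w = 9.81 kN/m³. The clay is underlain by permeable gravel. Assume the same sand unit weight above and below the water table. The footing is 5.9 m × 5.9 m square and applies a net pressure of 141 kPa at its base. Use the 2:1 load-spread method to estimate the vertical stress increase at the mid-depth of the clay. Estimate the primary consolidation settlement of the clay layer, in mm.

Mid-depth of clay below the ground surface: z = 3.2 + 2/2 = 4.2 m.
Total vertical stress at mid-clay: σ_v = 18.5×3.2 + 16.1×1 = 75.3 kPa.
Pore pressure: u = 9.81×(4.2 − 0) = 41.202 kPa.
Initial effective stress: σ'_0 = σ_v − u = 75.3 − 41.202 = 34.098 kPa.
Stress increase at mid-clay by the 2:1 spreading method:
Δσ = qBL/((B+z)(L+z)) = 141×5.9×5.9/((5.9+4.2)(5.9+4.2)) = 48.115 kPa
Final effective stress: σ'_f = σ'_0 + Δσ = 34.098 + 48.115 = 82.213 kPa.
Normally consolidated clay, so the full stress increment lies on the virgin compression line:
S_c = C_c·H/(1+e₀)·log₁₀(σ'_f/σ'_0) = 0.32×2/(1+0.94)×log₁₀(82.213/34.098)
    = 0.3299 × 0.38221 = 0.1261 m

S_c ≈ 126 mm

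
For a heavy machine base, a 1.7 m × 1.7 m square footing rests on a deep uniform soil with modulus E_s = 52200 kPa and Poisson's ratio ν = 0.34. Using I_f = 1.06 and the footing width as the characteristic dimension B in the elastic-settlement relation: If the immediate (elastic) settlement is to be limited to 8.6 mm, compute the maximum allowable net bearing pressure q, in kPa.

q ≈ 282 kPa

S_e = q·B·(1−ν²)/E_s · I_f  ⇒  q = S_e·E_s / (B·(1−ν²)·I_f).
q = 0.0086 × 52200 / (1.7 × 0.8844 × 1.06) = 281.7 kPa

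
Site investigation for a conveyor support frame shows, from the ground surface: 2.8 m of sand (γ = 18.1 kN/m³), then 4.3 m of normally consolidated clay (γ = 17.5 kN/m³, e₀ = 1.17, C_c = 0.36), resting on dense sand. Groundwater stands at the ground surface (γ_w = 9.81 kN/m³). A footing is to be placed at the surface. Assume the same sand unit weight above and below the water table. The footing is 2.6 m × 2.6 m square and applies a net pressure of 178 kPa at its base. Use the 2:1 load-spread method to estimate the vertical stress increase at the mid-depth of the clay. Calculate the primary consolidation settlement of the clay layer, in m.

S_c ≈ 0.132 m

Mid-depth of clay below the ground surface: z = 2.8 + 4.3/2 = 4.95 m.
Total vertical stress at mid-clay: σ_v = 18.1×2.8 + 17.5×2.15 = 88.305 kPa.
Pore pressure: u = 9.81×(4.95 − 0) = 48.56 kPa.
Initial effective stress: σ'_0 = σ_v − u = 88.305 − 48.56 = 39.745 kPa.
Stress increase at mid-clay by the 2:1 spreading method:
Δσ = qBL/((B+z)(L+z)) = 178×2.6×2.6/((2.6+4.95)(2.6+4.95)) = 21.109 kPa
Final effective stress: σ'_f = σ'_0 + Δσ = 39.745 + 21.109 = 60.854 kPa.
Normally consolidated clay, so the full stress increment lies on the virgin compression line:
S_c = C_c·H/(1+e₀)·log₁₀(σ'_f/σ'_0) = 0.36×4.3/(1+1.17)×log₁₀(60.854/39.745)
    = 0.71336 × 0.18501 = 0.132 m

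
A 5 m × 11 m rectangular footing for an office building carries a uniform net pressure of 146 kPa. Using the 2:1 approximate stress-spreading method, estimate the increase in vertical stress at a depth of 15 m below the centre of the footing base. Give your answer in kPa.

By the 2:1 method the load spreads at 1 horizontal : 2 vertical, so at depth z the loaded area has grown by z in each plan dimension:
Δσ = qBL/((B+z)(L+z)) = 146×5×11/((5+15)(11+15)) = 15.442 kPa

Δσ_z ≈ 15.4 kPa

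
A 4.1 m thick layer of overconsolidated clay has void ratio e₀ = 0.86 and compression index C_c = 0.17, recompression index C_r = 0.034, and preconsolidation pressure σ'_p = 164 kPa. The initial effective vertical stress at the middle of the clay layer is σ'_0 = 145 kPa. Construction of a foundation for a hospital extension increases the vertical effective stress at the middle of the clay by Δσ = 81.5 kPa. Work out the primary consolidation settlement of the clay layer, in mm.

S_c ≈ 56.6 mm

Final effective stress: σ'_f = 145 + 81.5 = 226.5 kPa.
σ'_f = 226.5 > σ'_p = 164 kPa, so the stress path crosses the preconsolidation pressure — recompression up to σ'_p, then virgin compression beyond:
S_c = H/(1+e₀)·[C_r·log₁₀(σ'_p/σ'_0) + C_c·log₁₀(σ'_f/σ'_p)]
    = 4.1/1.86 × [0.034×log₁₀(164/145) + 0.17×log₁₀(226.5/164)]
    = 2.2043 × [0.0018182 + 0.023838] = 0.05655 m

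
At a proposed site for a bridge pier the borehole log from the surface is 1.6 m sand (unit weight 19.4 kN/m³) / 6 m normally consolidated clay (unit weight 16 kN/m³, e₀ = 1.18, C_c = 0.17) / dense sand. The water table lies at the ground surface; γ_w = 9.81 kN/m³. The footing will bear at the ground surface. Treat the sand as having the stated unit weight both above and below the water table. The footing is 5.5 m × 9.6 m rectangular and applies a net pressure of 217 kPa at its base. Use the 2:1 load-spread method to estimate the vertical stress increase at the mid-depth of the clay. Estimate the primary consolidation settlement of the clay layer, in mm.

Mid-depth of clay below the ground surface: z = 1.6 + 6/2 = 4.6 m.
Total vertical stress at mid-clay: σ_v = 19.4×1.6 + 16×3 = 79.04 kPa.
Pore pressure: u = 9.81×(4.6 − 0) = 45.126 kPa.
Initial effective stress: σ'_0 = σ_v − u = 79.04 − 45.126 = 33.914 kPa.
Stress increase at mid-clay by the 2:1 spreading method:
Δσ = qBL/((B+z)(L+z)) = 217×5.5×9.6/((5.5+4.6)(9.6+4.6)) = 79.888 kPa
Final effective stress: σ'_f = σ'_0 + Δσ = 33.914 + 79.888 = 113.8 kPa.
Normally consolidated clay, so the full stress increment lies on the virgin compression line:
S_c = C_c·H/(1+e₀)·log₁₀(σ'_f/σ'_0) = 0.17×6/(1+1.18)×log₁₀(113.8/33.914)
    = 0.46789 × 0.52576 = 0.246 m

S_c ≈ 246 mm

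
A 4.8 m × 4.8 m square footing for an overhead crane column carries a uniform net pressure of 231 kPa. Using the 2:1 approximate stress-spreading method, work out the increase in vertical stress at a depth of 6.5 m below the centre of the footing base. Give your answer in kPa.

By the 2:1 method the load spreads at 1 horizontal : 2 vertical, so at depth z the loaded area has grown by z in each plan dimension:
Δσ = qBL/((B+z)(L+z)) = 231×4.8×4.8/((4.8+6.5)(4.8+6.5)) = 41.681 kPa

Δσ_z ≈ 41.7 kPa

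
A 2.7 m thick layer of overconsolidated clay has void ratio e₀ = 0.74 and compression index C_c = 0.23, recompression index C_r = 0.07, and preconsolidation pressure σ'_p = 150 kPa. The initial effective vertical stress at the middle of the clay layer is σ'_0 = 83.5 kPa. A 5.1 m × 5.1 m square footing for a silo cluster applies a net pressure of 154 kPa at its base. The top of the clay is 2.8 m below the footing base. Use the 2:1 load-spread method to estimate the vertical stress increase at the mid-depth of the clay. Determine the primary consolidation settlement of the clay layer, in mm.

Mid-depth of clay below the footing base: z = 2.8 + 2.7/2 = 4.15 m.
Stress increase at mid-clay by the 2:1 spreading method:
Δσ = qBL/((B+z)(L+z)) = 154×5.1×5.1/((5.1+4.15)(5.1+4.15)) = 46.814 kPa
Final effective stress: σ'_f = 83.5 + 46.814 = 130.31 kPa.
σ'_f = 130.31 ≤ σ'_p = 150 kPa, so the clay remains overconsolidated and only the recompression index applies:
S_c = C_r·H/(1+e₀)·log₁₀(σ'_f/σ'_0) = 0.07×2.7/1.74×log₁₀(130.31/83.5)
    = 0.10862 × 0.19329 = 0.02099 m

S_c ≈ 21 mm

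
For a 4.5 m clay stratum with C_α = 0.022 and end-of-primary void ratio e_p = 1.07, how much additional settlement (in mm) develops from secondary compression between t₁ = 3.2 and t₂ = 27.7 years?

S_s ≈ 44.8 mm

Secondary compression: S_s = C_α·H/(1+e_p)·log₁₀(t₂/t₁)
S_s = 0.022×4.5/(1+1.07)×log₁₀(27.7/3.2)
    = 0.04783 × 0.9373 = 0.04483 m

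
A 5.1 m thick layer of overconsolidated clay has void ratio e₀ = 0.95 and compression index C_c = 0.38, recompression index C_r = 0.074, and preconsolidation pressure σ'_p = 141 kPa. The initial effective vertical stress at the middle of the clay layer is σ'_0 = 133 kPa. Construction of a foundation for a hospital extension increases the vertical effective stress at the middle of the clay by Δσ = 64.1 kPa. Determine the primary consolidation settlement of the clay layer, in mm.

Final effective stress: σ'_f = 133 + 64.1 = 197.1 kPa.
σ'_f = 197.1 > σ'_p = 141 kPa, so the stress path crosses the preconsolidation pressure — recompression up to σ'_p, then virgin compression beyond:
S_c = H/(1+e₀)·[C_r·log₁₀(σ'_p/σ'_0) + C_c·log₁₀(σ'_f/σ'_p)]
    = 5.1/1.95 × [0.074×log₁₀(141/133) + 0.38×log₁₀(197.1/141)]
    = 2.6154 × [0.0018772 + 0.055278] = 0.1495 m

S_c ≈ 149 mm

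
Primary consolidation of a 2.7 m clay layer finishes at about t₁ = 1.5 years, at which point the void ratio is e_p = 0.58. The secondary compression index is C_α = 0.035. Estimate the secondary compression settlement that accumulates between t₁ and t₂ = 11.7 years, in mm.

S_s ≈ 53.4 mm

Secondary compression: S_s = C_α·H/(1+e_p)·log₁₀(t₂/t₁)
S_s = 0.035×2.7/(1+0.58)×log₁₀(11.7/1.5)
    = 0.05981 × 0.8921 = 0.05336 m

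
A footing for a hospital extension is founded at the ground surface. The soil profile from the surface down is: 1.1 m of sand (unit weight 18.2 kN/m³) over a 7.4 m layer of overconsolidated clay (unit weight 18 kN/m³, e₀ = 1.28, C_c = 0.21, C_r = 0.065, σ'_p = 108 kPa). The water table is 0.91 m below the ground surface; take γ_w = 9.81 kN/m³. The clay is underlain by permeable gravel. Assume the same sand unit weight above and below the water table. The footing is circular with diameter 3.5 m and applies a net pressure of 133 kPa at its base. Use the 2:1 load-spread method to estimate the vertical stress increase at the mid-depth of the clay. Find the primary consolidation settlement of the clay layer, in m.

S_c ≈ 0.0364 m

Mid-depth of clay below the ground surface: z = 1.1 + 7.4/2 = 4.8 m.
Total vertical stress at mid-clay: σ_v = 18.2×1.1 + 18×3.7 = 86.62 kPa.
Pore pressure: u = 9.81×(4.8 − 0.91) = 38.161 kPa.
Initial effective stress: σ'_0 = σ_v − u = 86.62 − 38.161 = 48.459 kPa.
Stress increase at mid-clay by the 2:1 spreading method:
Δσ ≈ qD²/(D+z)² = 133×3.5²/(3.5+4.8)² = 23.65 kPa
Final effective stress: σ'_f = 48.459 + 23.65 = 72.109 kPa.
σ'_f = 72.109 ≤ σ'_p = 108 kPa, so the clay remains overconsolidated and only the recompression index applies:
S_c = C_r·H/(1+e₀)·log₁₀(σ'_f/σ'_0) = 0.065×7.4/2.28×log₁₀(72.109/48.459)
    = 0.21096 × 0.17262 = 0.03642 m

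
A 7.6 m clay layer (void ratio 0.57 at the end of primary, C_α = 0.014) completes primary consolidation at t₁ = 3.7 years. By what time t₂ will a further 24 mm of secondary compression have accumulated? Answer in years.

t₂ ≈ 8.36 years

S_s = C_α·H/(1+e_p)·log₁₀(t₂/t₁) ⇒ log₁₀(t₂/t₁) = S_s·(1+e_p)/(C_α·H).
log₁₀(t₂/t₁) = 0.024 × (1+0.57) / (0.014×7.6) = 0.3541
t₂ = t₁ × 10^0.3541 = 3.7 × 2.26 = 8.363 years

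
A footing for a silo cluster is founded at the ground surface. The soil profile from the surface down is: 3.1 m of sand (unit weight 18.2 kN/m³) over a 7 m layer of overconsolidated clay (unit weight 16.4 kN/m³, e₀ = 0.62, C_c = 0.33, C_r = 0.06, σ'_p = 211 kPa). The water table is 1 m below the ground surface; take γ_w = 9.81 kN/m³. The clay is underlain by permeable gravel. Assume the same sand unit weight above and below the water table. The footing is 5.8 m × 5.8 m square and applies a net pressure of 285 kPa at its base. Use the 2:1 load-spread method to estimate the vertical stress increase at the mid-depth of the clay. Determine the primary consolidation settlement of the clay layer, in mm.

S_c ≈ 81.3 mm

Mid-depth of clay below the ground surface: z = 3.1 + 7/2 = 6.6 m.
Total vertical stress at mid-clay: σ_v = 18.2×3.1 + 16.4×3.5 = 113.82 kPa.
Pore pressure: u = 9.81×(6.6 − 1) = 54.936 kPa.
Initial effective stress: σ'_0 = σ_v − u = 113.82 − 54.936 = 58.884 kPa.
Stress increase at mid-clay by the 2:1 spreading method:
Δσ = qBL/((B+z)(L+z)) = 285×5.8×5.8/((5.8+6.6)(5.8+6.6)) = 62.353 kPa
Final effective stress: σ'_f = 58.884 + 62.353 = 121.24 kPa.
σ'_f = 121.24 ≤ σ'_p = 211 kPa, so the clay remains overconsolidated and only the recompression index applies:
S_c = C_r·H/(1+e₀)·log₁₀(σ'_f/σ'_0) = 0.06×7/1.62×log₁₀(121.24/58.884)
    = 0.25926 × 0.31365 = 0.08132 m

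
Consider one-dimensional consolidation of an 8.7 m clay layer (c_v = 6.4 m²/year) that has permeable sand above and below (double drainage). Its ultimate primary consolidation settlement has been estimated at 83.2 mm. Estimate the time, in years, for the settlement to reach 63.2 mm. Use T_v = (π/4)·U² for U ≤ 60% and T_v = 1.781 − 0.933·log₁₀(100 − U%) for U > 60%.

t ≈ 1.46 years

Drainage path length: H_d = H/2 = 4.35 m (double drainage).
U = S(t)/S_ult = 63.2/83.2 = 0.7596.
U > 60%: T_v = 1.781 − 0.933·log₁₀(100 − 75.962) = 0.49261.
t = T_v·H_d²/c_v = 0.49261×4.35²/6.4 = 1.456 years.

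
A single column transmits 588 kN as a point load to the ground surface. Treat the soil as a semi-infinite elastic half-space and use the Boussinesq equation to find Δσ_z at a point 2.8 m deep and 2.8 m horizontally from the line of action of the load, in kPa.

Δσ_z ≈ 6.33 kPa

Boussinesq vertical stress below a point load on an elastic half-space:
Δσ_z = 3P/(2πz²) · [1 + (r/z)²]^(−5/2)
r/z = 2.8/2.8 = 1; [1+(r/z)²]^(−5/2) = 0.17678.
Δσ_z = 3×588/(2π×2.8²) × 0.17678 = 35.81 × 0.17678 = 6.33 kPa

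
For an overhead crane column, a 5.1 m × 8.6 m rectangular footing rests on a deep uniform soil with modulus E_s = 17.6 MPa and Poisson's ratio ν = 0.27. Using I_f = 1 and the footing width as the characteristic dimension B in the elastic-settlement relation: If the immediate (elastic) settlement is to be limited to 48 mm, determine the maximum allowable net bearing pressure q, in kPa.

q ≈ 179 kPa

E_s = 17.6 MPa = 17600 kPa.
S_e = q·B·(1−ν²)/E_s · I_f  ⇒  q = S_e·E_s / (B·(1−ν²)·I_f).
q = 0.048 × 17600 / (5.1 × 0.9271 × 1) = 178.7 kPa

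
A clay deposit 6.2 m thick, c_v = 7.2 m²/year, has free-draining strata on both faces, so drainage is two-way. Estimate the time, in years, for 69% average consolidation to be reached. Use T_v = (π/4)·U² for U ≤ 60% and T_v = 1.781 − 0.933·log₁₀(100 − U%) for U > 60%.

Drainage path length: H_d = H/2 = 3.1 m (double drainage).
U > 60%: T_v = 1.781 − 0.933·log₁₀(100 − 69) = 0.38956.
t = T_v·H_d²/c_v = 0.38956×3.1²/7.2 = 0.52 years.

t ≈ 0.52 years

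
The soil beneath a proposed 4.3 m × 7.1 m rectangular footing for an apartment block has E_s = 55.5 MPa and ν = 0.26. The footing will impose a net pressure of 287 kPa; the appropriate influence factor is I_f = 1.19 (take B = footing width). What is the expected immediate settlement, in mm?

Immediate (elastic) settlement: S_e = q·B·(1−ν²)/E_s · I_f.
E_s = 55.5 MPa = 55500 kPa.
S_e = 287 × 4.3 × (1 − 0.26²) / 55500 × 1.19
    = 287 × 4.3 × 0.9324 / 55500 × 1.19
    = 0.02467 m = 24.67 mm

S_e ≈ 24.7 mm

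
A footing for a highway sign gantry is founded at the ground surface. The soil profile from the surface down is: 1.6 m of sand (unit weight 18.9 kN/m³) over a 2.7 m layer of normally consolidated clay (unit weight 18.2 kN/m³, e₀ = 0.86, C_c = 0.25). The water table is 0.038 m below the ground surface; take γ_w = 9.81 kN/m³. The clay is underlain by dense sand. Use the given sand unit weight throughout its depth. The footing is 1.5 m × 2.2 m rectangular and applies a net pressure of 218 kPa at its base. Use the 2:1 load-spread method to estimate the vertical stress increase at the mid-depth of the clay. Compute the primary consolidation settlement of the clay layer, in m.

Mid-depth of clay below the ground surface: z = 1.6 + 2.7/2 = 2.95 m.
Total vertical stress at mid-clay: σ_v = 18.9×1.6 + 18.2×1.35 = 54.81 kPa.
Pore pressure: u = 9.81×(2.95 − 0.038) = 28.567 kPa.
Initial effective stress: σ'_0 = σ_v − u = 54.81 − 28.567 = 26.243 kPa.
Stress increase at mid-clay by the 2:1 spreading method:
Δσ = qBL/((B+z)(L+z)) = 218×1.5×2.2/((1.5+2.95)(2.2+2.95)) = 31.391 kPa
Final effective stress: σ'_f = σ'_0 + Δσ = 26.243 + 31.391 = 57.634 kPa.
Normally consolidated clay, so the full stress increment lies on the virgin compression line:
S_c = C_c·H/(1+e₀)·log₁₀(σ'_f/σ'_0) = 0.25×2.7/(1+0.86)×log₁₀(57.634/26.243)
    = 0.3629 × 0.34167 = 0.124 m

S_c ≈ 0.124 m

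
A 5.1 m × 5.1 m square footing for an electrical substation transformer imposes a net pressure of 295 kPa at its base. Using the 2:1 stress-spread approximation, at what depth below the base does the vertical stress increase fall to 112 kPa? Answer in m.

z ≈ 3.18 m

2:1 spreading — at depth z the loaded area has grown by z in each plan dimension:
qB²/(B+z)² = Δσ_z ⇒ z = B(√(q/Δσ_z) − 1) = 5.1×(√(295/112) − 1) = 3.177 m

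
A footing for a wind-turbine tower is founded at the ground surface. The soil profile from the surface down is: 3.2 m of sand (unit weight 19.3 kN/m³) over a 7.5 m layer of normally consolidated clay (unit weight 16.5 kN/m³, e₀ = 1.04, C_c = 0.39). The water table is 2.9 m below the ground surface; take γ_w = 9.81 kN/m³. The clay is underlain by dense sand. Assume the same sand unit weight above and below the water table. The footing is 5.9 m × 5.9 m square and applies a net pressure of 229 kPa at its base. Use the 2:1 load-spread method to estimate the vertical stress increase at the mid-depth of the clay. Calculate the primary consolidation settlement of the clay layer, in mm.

S_c ≈ 283 mm

Mid-depth of clay below the ground surface: z = 3.2 + 7.5/2 = 6.95 m.
Total vertical stress at mid-clay: σ_v = 19.3×3.2 + 16.5×3.75 = 123.64 kPa.
Pore pressure: u = 9.81×(6.95 − 2.9) = 39.73 kPa.
Initial effective stress: σ'_0 = σ_v − u = 123.64 − 39.73 = 83.91 kPa.
Stress increase at mid-clay by the 2:1 spreading method:
Δσ = qBL/((B+z)(L+z)) = 229×5.9×5.9/((5.9+6.95)(5.9+6.95)) = 48.276 kPa
Final effective stress: σ'_f = σ'_0 + Δσ = 83.91 + 48.276 = 132.19 kPa.
Normally consolidated clay, so the full stress increment lies on the virgin compression line:
S_c = C_c·H/(1+e₀)·log₁₀(σ'_f/σ'_0) = 0.39×7.5/(1+1.04)×log₁₀(132.19/83.91)
    = 1.4338 × 0.19738 = 0.283 m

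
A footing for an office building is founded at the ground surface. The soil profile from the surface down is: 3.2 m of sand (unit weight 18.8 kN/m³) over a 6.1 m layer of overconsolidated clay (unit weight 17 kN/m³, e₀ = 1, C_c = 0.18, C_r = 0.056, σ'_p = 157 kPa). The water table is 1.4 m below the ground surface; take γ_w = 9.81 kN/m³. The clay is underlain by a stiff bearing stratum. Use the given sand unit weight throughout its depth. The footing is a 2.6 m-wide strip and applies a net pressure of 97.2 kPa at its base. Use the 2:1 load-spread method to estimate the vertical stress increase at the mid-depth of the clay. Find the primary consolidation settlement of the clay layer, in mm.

Mid-depth of clay below the ground surface: z = 3.2 + 6.1/2 = 6.25 m.
Total vertical stress at mid-clay: σ_v = 18.8×3.2 + 17×3.05 = 112.01 kPa.
Pore pressure: u = 9.81×(6.25 − 1.4) = 47.578 kPa.
Initial effective stress: σ'_0 = σ_v − u = 112.01 − 47.578 = 64.432 kPa.
Stress increase at mid-clay by the 2:1 spreading method:
Δσ = qB/(B+z) = 97.2×2.6/(2.6+6.25) = 28.556 kPa
Final effective stress: σ'_f = 64.432 + 28.556 = 92.988 kPa.
σ'_f = 92.988 ≤ σ'_p = 157 kPa, so the clay remains overconsolidated and only the recompression index applies:
S_c = C_r·H/(1+e₀)·log₁₀(σ'_f/σ'_0) = 0.056×6.1/2×log₁₀(92.988/64.432)
    = 0.1708 × 0.15933 = 0.02721 m

S_c ≈ 27.2 mm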